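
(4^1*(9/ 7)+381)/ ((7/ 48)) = 129744/ 49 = 2647.84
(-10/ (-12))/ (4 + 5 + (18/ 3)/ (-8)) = 10/ 99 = 0.10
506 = 506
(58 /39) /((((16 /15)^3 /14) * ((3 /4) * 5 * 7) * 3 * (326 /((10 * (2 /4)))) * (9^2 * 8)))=3625 /703033344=0.00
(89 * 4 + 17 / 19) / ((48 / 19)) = 6781 / 48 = 141.27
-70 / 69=-1.01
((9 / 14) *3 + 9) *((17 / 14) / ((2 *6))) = 867 / 784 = 1.11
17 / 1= 17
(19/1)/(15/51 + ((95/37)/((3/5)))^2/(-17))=-3979683/164020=-24.26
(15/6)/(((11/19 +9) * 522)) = 95/190008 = 0.00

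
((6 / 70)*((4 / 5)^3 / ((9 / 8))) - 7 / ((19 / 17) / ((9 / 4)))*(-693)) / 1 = 9765.87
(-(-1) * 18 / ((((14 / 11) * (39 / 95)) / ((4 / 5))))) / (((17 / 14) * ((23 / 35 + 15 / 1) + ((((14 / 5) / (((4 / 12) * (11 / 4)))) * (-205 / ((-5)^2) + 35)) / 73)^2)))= 1.34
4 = 4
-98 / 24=-49 / 12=-4.08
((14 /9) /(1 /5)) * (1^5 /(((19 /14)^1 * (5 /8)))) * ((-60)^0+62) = 10976 /19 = 577.68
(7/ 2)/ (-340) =-0.01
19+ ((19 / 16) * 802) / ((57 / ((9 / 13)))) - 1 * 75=-4621 / 104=-44.43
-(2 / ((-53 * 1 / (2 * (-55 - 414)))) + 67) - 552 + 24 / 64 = -277305 / 424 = -654.02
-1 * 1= -1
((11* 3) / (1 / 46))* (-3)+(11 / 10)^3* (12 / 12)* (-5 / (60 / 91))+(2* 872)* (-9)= -243121121 / 12000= -20260.09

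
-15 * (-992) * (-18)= -267840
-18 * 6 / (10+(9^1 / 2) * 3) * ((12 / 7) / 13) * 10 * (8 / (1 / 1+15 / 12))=-92160 / 4277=-21.55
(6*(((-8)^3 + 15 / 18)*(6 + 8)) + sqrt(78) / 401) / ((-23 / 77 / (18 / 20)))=14878017 / 115-693*sqrt(78) / 92230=129373.99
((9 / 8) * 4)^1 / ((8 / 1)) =9 / 16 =0.56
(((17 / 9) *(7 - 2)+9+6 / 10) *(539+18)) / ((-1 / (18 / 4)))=-477349 / 10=-47734.90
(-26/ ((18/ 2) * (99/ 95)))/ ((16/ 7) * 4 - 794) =8645/ 2447577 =0.00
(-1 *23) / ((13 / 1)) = -23 / 13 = -1.77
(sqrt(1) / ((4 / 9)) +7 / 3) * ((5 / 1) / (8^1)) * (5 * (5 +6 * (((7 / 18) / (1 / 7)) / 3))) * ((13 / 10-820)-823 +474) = -150925225 / 864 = -174681.97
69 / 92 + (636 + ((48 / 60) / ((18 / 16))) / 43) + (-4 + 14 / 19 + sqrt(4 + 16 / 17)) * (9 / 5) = 18 * sqrt(357) / 85 + 92779103 / 147060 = 634.89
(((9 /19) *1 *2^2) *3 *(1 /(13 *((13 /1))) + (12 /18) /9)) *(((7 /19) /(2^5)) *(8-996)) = -2555 /494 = -5.17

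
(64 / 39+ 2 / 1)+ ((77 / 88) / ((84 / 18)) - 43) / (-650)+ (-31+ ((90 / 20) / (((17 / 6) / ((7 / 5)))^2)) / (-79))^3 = -6921893316243497287991431 / 232064876202724500000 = -29827.41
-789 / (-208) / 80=789 / 16640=0.05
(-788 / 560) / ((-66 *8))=0.00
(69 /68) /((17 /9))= 621 /1156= 0.54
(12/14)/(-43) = -6/301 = -0.02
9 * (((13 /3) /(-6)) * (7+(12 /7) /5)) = -3341 /70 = -47.73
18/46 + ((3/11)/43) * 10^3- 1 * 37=-329266/10879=-30.27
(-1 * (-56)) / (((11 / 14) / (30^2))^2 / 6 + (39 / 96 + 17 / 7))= 53343360000 / 2700337621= 19.75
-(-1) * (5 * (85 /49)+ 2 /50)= 10674 /1225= 8.71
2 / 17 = 0.12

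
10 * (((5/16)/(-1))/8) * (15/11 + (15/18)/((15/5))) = -8125/12672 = -0.64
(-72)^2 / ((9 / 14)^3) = 175616 / 9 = 19512.89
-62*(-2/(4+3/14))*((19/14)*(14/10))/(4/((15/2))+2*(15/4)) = 98952/14219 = 6.96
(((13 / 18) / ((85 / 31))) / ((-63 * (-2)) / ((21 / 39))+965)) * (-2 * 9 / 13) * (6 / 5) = -186 / 509575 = -0.00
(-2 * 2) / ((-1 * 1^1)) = 4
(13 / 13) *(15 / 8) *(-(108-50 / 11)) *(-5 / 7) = 42675 / 308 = 138.56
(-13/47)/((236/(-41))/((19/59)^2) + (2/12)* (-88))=577239/146442224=0.00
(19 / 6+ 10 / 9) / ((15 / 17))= 1309 / 270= 4.85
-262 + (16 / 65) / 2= -17022 / 65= -261.88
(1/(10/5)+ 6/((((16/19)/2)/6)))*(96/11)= 8256/11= 750.55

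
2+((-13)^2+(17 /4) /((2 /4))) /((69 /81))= 9677 /46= 210.37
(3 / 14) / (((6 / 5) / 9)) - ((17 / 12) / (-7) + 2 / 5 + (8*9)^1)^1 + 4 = -6992 / 105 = -66.59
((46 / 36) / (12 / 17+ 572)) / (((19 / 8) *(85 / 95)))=23 / 21906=0.00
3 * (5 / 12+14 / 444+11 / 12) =303 / 74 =4.09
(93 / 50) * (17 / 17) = 93 / 50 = 1.86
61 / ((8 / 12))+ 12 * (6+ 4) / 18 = 589 / 6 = 98.17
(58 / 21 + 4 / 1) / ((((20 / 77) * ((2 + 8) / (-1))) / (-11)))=8591 / 300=28.64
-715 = -715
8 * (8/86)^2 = 128/1849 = 0.07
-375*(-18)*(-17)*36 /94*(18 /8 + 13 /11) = -77972625 /517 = -150817.46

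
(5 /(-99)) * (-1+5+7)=-5 /9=-0.56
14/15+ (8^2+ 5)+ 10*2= 1349/15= 89.93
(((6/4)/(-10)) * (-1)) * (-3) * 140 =-63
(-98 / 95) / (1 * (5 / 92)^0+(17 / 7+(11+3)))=-343 / 5795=-0.06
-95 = -95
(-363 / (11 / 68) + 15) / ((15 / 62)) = -46066 / 5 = -9213.20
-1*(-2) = 2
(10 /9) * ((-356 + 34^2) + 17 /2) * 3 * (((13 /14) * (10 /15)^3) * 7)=140140 /27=5190.37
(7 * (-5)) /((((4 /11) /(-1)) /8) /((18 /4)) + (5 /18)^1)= -6930 /53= -130.75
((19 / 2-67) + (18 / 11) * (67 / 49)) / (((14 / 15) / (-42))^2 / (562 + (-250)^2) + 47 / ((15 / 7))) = -3803752432575 / 1509684416009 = -2.52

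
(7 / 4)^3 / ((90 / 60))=343 / 96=3.57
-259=-259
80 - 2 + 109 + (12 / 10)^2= 4711 / 25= 188.44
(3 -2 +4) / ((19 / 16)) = 80 / 19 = 4.21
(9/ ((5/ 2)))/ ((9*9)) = 2/ 45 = 0.04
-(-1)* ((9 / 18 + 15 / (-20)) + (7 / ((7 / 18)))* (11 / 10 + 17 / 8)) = 289 / 5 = 57.80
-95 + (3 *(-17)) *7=-452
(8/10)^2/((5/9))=144/125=1.15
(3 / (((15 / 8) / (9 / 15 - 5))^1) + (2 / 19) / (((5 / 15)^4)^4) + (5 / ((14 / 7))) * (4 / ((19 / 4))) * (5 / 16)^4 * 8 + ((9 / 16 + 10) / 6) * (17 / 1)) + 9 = 6612023109607 / 1459200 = 4531265.84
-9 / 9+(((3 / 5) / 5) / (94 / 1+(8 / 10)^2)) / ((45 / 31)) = -35459 / 35490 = -1.00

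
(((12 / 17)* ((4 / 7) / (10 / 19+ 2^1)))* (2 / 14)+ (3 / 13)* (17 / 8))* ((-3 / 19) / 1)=-133377 / 1646008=-0.08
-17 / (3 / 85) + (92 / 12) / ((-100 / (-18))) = -72043 / 150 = -480.29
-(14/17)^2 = -0.68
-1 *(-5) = 5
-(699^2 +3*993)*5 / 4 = -614475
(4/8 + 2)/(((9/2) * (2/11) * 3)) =55/54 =1.02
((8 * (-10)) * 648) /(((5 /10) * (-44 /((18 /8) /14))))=29160 /77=378.70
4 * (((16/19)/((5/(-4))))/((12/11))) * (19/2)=-352/15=-23.47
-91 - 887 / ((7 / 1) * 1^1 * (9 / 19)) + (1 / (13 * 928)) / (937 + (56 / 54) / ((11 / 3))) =-25283460067427 / 70524129312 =-358.51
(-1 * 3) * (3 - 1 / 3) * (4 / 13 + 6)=-656 / 13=-50.46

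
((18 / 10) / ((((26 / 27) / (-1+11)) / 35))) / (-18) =-945 / 26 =-36.35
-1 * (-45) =45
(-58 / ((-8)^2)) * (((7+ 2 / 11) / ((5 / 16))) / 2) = -2291 / 220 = -10.41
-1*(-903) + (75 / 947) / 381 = 108602932 / 120269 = 903.00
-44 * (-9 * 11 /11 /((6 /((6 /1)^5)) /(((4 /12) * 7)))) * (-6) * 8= -57480192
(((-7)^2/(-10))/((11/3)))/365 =-147/40150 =-0.00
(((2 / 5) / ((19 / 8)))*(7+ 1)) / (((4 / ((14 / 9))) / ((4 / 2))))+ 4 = 4316 / 855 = 5.05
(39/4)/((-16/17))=-663/64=-10.36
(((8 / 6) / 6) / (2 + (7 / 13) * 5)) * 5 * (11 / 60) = 0.04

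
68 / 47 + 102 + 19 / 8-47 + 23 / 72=100067 / 1692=59.14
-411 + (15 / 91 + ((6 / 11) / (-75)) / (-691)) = -7104274468 / 17292275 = -410.84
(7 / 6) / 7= 1 / 6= 0.17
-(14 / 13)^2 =-1.16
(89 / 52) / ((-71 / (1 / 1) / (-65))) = 445 / 284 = 1.57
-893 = -893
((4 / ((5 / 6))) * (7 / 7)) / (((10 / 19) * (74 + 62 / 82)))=0.12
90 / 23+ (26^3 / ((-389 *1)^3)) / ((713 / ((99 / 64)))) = 1313841338577 / 335759508776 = 3.91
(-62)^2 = 3844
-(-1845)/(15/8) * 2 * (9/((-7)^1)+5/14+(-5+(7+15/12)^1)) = 31980/7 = 4568.57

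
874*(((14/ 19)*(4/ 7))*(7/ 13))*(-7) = -1387.08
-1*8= -8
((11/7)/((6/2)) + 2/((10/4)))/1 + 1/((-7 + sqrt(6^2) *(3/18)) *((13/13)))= 81/70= 1.16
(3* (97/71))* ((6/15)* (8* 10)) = 9312/71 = 131.15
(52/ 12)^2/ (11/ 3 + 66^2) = 169/ 39237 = 0.00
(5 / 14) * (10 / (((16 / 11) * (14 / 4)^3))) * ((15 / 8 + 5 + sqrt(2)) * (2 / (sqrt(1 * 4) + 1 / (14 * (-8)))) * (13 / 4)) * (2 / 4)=7150 * sqrt(2) / 76489 + 196625 / 305956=0.77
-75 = -75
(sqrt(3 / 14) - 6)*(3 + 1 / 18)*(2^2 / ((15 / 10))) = -440 / 9 + 110*sqrt(42) / 189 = -45.12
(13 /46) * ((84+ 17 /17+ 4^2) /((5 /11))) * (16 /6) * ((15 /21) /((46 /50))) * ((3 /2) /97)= 722150 /359191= 2.01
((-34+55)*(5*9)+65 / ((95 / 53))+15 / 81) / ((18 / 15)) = 2517415 / 3078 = 817.87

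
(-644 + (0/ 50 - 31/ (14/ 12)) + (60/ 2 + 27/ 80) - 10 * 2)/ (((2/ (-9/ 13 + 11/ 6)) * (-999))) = 32906059/ 87272640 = 0.38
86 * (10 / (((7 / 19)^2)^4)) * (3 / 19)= 2306189086620 / 5764801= 400046.61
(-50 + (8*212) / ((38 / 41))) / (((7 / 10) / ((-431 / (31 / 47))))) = -6850512260 / 4123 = -1661535.84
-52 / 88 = -13 / 22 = -0.59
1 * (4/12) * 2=2/3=0.67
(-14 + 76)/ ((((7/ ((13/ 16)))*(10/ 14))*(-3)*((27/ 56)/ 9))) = -2821/ 45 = -62.69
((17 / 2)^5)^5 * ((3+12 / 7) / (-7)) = -190430704607497278505005809704881 / 1644167168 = -115821984718951204908749.20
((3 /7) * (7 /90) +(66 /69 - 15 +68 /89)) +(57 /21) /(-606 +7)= -3411933289 /257492130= -13.25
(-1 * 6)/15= -2/5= -0.40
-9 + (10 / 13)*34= 17.15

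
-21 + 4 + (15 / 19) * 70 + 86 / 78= 29170 / 741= 39.37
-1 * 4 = -4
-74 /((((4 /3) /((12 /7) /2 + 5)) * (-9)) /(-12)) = -3034 /7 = -433.43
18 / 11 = 1.64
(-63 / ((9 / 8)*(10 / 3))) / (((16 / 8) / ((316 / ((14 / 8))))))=-7584 / 5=-1516.80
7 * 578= 4046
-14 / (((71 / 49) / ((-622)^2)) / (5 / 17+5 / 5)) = -5838853328 / 1207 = -4837492.40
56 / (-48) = -7 / 6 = -1.17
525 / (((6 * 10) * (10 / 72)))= 63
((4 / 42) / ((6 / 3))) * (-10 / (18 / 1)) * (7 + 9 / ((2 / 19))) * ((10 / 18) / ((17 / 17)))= -1.36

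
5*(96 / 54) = 80 / 9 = 8.89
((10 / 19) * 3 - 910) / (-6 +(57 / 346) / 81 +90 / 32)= 1289943360 / 4523311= 285.18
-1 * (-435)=435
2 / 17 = 0.12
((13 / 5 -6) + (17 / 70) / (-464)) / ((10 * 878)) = -110449 / 285174400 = -0.00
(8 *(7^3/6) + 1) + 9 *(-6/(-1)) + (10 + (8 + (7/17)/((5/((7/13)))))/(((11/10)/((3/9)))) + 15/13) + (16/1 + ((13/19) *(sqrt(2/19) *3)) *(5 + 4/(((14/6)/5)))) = 195 *sqrt(38)/133 + 3952258/7293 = 550.96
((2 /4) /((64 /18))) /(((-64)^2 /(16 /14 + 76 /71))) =2475 /32571392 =0.00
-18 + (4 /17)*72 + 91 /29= 1025 /493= 2.08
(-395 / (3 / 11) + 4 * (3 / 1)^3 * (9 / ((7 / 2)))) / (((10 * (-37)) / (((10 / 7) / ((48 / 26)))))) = 319579 / 130536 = 2.45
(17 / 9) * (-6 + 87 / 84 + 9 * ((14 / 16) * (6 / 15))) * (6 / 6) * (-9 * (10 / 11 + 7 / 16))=511683 / 12320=41.53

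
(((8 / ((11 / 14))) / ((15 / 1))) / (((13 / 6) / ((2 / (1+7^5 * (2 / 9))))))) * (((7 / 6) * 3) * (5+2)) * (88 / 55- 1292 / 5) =-126838656 / 120202225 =-1.06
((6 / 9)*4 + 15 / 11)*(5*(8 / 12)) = 1330 / 99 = 13.43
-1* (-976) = 976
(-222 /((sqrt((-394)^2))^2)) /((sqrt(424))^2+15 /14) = -777 /230952359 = -0.00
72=72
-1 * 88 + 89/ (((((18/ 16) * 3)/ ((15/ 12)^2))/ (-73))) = -3095.87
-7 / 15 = -0.47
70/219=0.32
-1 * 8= -8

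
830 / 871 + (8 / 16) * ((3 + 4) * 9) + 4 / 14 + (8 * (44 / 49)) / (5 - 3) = 3101097 / 85358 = 36.33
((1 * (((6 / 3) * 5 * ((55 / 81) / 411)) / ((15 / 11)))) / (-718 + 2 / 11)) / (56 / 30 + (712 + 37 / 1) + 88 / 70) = -33275 / 1482806840652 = -0.00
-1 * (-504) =504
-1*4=-4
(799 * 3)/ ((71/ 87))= 208539/ 71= 2937.17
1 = 1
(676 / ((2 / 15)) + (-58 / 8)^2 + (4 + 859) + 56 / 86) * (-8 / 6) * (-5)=39908.09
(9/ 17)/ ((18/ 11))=11/ 34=0.32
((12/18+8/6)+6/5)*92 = 1472/5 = 294.40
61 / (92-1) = 61 / 91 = 0.67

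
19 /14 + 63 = 64.36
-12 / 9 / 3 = -4 / 9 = -0.44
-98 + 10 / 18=-97.44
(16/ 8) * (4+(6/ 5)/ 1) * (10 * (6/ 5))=124.80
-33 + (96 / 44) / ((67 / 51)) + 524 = 363091 / 737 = 492.66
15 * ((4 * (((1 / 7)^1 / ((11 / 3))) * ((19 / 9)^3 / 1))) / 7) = 3.14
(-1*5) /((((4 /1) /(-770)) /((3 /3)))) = 1925 /2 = 962.50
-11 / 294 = -0.04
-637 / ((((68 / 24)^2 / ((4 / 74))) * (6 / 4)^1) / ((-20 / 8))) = 7.15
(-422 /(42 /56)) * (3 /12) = -422 /3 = -140.67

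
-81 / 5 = -16.20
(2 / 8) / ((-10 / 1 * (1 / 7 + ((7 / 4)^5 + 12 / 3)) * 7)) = -0.00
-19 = -19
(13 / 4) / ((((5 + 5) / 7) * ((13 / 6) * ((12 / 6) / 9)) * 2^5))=189 / 1280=0.15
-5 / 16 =-0.31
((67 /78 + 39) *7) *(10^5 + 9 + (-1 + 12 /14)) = 362748793 /13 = 27903753.31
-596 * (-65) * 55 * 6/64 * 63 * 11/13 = 85187025/8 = 10648378.12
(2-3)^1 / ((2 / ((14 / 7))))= -1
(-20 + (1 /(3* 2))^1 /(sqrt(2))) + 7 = -13 + sqrt(2) /12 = -12.88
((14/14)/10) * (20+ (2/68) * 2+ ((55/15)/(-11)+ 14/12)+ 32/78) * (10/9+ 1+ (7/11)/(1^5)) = 5.85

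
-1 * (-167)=167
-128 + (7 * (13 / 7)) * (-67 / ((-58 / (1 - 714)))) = -628447 / 58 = -10835.29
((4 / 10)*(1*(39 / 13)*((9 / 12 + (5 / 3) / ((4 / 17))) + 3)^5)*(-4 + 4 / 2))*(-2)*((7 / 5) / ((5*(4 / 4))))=64976275 / 324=200544.06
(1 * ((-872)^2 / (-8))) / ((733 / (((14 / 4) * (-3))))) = 998004 / 733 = 1361.53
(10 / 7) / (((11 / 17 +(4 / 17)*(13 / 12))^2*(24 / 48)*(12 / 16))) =17340 / 3703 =4.68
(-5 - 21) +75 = 49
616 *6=3696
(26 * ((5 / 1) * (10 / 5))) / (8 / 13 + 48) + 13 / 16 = 6.16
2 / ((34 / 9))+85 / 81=2174 / 1377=1.58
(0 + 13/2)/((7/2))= 13/7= 1.86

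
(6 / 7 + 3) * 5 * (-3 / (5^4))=-81 / 875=-0.09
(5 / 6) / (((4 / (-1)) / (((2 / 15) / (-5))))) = 1 / 180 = 0.01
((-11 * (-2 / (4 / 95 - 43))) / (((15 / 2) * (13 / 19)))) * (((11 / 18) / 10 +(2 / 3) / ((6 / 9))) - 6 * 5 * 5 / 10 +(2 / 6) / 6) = 42959 / 31005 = 1.39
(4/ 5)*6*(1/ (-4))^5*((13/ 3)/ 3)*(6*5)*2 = -13/ 32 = -0.41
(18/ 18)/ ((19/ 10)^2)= 100/ 361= 0.28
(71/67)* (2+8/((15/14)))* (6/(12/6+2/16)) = 161312/5695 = 28.33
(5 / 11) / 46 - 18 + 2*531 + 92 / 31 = 16422891 / 15686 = 1046.98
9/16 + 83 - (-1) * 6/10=6733/80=84.16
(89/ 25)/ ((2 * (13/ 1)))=0.14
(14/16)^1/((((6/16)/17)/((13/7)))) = 221/3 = 73.67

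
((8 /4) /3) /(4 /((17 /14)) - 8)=-0.14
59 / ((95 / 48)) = 2832 / 95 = 29.81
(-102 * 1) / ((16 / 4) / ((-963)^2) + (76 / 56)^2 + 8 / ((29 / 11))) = -20.92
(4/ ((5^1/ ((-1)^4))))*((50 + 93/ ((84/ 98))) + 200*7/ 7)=286.80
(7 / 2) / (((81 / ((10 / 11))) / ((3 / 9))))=35 / 2673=0.01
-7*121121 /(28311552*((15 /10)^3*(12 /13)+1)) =-11022011 /1514668032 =-0.01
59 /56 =1.05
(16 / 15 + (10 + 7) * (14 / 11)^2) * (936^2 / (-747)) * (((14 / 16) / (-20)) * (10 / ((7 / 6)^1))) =631713888 / 50215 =12580.18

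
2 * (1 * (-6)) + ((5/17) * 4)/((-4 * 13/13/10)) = -254/17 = -14.94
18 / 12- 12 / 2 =-4.50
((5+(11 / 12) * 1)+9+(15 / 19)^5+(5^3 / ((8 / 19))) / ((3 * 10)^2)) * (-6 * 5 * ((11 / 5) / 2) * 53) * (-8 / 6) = 6466199163347 / 178279128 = 36270.09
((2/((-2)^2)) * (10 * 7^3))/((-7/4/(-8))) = 7840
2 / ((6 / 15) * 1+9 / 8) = 80 / 61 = 1.31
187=187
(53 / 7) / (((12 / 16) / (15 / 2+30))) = 2650 / 7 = 378.57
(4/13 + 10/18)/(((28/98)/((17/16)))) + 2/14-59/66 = 708935/288288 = 2.46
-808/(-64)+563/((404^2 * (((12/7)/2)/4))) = 773711/61206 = 12.64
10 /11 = 0.91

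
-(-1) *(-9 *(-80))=720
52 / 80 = 13 / 20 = 0.65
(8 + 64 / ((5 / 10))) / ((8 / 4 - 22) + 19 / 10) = -7.51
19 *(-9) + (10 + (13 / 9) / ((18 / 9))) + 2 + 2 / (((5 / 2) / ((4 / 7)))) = -99427 / 630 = -157.82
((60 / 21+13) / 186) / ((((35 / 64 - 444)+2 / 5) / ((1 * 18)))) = -11840 / 3418401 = -0.00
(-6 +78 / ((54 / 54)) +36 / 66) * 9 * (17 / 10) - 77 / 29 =1766128 / 1595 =1107.29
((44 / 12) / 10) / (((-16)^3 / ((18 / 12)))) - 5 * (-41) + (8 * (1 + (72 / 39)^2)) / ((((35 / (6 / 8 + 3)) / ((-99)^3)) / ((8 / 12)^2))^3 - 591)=5673411155792413082059336191 / 27683252652234849368391680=204.94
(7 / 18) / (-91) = -0.00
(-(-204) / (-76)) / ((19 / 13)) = -663 / 361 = -1.84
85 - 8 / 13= 1097 / 13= 84.38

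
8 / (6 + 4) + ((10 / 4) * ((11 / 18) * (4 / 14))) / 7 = 3803 / 4410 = 0.86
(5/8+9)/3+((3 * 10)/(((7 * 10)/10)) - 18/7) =827/168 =4.92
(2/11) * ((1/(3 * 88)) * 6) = 1/242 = 0.00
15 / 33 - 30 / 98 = 80 / 539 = 0.15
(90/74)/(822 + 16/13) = 585/395974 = 0.00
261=261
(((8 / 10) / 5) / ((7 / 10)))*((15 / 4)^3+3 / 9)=10189 / 840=12.13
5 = 5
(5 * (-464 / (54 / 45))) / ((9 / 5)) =-29000 / 27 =-1074.07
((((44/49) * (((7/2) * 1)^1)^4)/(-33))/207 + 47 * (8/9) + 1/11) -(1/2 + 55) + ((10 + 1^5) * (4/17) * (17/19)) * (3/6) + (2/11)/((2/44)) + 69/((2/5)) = 164.01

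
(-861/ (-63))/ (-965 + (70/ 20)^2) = -0.01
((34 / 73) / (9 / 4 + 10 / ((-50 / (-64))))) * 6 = 4080 / 21973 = 0.19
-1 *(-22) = 22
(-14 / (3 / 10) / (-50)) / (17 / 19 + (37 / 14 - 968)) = -3724 / 3848205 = -0.00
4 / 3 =1.33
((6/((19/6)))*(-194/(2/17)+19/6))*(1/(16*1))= -29625/152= -194.90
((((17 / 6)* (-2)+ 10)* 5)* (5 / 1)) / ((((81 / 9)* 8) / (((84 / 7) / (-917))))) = -325 / 16506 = -0.02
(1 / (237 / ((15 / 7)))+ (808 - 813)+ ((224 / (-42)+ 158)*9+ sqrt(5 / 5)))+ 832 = 1217711 / 553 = 2202.01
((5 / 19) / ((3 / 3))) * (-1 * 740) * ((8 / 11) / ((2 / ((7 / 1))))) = -103600 / 209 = -495.69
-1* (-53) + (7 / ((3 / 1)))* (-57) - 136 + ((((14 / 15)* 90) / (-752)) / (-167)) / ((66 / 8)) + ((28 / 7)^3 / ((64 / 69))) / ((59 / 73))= -665414260 / 5094001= -130.63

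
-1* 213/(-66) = 71/22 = 3.23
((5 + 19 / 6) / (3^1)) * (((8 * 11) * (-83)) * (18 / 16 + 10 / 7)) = -913913 / 18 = -50772.94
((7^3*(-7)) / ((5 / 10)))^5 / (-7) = 364764645931940576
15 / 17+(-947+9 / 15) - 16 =-81729 / 85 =-961.52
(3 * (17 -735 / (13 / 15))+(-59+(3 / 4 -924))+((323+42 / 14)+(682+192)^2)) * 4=39557779 / 13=3042906.08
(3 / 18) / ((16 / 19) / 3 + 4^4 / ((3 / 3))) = 19 / 29216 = 0.00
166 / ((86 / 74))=6142 / 43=142.84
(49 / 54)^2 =2401 / 2916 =0.82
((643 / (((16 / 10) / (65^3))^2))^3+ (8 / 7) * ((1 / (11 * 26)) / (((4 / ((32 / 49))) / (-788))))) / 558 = 12182018185043262703475050000000000000.00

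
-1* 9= -9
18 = 18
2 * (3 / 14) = 3 / 7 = 0.43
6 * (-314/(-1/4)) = 7536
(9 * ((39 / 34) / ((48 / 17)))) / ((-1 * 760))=-117 / 24320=-0.00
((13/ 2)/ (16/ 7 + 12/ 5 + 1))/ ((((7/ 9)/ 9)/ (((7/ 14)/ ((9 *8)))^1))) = 0.09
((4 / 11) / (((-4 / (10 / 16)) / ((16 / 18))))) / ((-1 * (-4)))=-5 / 396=-0.01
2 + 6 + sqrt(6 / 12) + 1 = sqrt(2) / 2 + 9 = 9.71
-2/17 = -0.12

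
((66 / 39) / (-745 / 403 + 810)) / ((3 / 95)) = 0.07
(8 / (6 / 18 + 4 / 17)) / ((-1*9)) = -136 / 87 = -1.56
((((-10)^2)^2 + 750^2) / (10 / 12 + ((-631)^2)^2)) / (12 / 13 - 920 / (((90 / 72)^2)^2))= -1395468750 / 145259550586973603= -0.00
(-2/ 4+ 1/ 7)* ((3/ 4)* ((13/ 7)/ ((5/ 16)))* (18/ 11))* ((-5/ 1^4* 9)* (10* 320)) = 202176000/ 539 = 375094.62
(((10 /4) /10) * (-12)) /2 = -3 /2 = -1.50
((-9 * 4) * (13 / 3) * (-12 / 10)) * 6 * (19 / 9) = 11856 / 5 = 2371.20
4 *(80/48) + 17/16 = 7.73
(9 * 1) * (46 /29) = 14.28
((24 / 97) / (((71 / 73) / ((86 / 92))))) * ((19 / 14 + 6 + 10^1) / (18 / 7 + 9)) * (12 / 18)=37668 / 158401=0.24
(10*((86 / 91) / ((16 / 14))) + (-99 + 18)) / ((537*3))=-0.05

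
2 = 2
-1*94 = -94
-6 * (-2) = 12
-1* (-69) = 69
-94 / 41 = -2.29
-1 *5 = -5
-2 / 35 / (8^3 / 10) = -1 / 896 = -0.00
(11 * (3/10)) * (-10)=-33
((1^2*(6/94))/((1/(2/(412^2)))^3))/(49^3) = 3/3380488066976765484544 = 0.00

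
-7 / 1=-7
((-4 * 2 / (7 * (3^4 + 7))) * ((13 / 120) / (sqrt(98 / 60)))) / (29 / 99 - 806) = 39 * sqrt(30) / 156339400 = 0.00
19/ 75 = 0.25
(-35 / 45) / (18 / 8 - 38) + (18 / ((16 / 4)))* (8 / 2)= 23194 / 1287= 18.02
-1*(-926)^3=794022776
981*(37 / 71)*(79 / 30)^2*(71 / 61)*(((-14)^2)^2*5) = 241732228612 / 305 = 792564683.97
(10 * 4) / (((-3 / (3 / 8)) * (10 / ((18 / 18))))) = -1 / 2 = -0.50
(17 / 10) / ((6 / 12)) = 17 / 5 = 3.40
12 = 12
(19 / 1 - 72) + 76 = 23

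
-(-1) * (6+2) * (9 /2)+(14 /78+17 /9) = 4454 /117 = 38.07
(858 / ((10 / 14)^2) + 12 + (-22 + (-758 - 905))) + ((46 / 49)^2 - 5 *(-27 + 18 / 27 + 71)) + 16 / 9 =-114524597 / 540225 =-211.99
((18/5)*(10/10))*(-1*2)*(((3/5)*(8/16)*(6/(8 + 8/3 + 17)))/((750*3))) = -54/259375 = -0.00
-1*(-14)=14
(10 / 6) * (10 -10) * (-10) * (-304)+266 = 266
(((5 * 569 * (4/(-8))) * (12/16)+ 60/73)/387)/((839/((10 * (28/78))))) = -2421125/205422438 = -0.01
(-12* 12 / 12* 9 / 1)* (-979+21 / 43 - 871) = 8589132 / 43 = 199747.26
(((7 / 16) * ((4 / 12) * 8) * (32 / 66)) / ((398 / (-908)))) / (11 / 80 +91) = -2033920 / 143639991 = -0.01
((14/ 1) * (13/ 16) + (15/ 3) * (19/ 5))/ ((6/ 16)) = 81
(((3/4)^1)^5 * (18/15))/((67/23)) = 16767/171520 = 0.10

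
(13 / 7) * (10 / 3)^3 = 13000 / 189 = 68.78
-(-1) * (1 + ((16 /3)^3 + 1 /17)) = 152.76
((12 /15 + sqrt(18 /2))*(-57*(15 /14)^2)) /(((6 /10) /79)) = -6416775 /196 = -32738.65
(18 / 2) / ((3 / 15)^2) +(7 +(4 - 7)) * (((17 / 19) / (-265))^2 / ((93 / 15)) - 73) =-10530897709 / 157177595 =-67.00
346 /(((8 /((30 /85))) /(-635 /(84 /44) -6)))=-1230203 /238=-5168.92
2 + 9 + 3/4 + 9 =83/4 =20.75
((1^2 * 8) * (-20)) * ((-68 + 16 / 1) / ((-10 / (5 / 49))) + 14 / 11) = -155520 / 539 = -288.53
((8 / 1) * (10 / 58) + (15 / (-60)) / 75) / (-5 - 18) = -11971 / 200100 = -0.06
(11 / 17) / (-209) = -1 / 323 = -0.00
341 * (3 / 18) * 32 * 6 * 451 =4921312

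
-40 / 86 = -0.47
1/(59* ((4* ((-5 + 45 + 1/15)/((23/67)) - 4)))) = 345/9177332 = 0.00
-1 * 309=-309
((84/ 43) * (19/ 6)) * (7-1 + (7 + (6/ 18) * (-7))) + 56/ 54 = 77812/ 1161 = 67.02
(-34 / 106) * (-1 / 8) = 17 / 424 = 0.04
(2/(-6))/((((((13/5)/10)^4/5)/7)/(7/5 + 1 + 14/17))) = -11987500000/1456611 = -8229.72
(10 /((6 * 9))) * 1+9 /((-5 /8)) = -14.21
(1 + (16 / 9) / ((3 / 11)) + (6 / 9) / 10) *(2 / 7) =2048 / 945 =2.17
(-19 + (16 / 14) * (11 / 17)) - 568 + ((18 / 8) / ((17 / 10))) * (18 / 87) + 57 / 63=-6057353 / 10353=-585.08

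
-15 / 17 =-0.88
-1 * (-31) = 31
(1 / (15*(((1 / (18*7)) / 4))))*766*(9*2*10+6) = 23935968 / 5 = 4787193.60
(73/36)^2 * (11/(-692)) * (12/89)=-58619/6651504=-0.01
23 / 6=3.83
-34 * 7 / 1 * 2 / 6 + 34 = -45.33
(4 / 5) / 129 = 4 / 645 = 0.01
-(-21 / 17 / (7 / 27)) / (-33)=-27 / 187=-0.14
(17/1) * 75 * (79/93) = 33575/31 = 1083.06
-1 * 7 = -7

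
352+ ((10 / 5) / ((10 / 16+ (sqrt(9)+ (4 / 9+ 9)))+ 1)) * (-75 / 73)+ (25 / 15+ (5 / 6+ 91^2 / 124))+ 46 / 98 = 189433350487 / 449314124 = 421.61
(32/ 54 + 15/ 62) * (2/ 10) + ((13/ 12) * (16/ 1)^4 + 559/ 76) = 22583804341/ 318060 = 71004.86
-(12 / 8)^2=-9 / 4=-2.25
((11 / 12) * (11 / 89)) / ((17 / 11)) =1331 / 18156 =0.07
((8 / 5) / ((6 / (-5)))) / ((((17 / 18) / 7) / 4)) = -672 / 17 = -39.53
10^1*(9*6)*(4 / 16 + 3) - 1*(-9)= 1764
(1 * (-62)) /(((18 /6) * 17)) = -62 /51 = -1.22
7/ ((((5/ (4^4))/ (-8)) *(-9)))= 14336/ 45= 318.58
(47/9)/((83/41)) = 1927/747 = 2.58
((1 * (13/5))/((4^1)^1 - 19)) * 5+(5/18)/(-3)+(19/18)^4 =148109/524880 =0.28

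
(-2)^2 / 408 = 0.01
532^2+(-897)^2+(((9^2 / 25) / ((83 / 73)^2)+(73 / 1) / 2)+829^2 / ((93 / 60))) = 16348510548763 / 10677950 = 1531053.30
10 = 10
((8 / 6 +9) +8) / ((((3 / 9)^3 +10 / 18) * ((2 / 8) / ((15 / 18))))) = 825 / 8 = 103.12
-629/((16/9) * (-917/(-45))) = -254745/14672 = -17.36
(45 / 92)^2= 2025 / 8464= 0.24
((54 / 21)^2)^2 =104976 / 2401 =43.72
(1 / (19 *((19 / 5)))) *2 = 10 / 361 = 0.03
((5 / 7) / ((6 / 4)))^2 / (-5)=-20 / 441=-0.05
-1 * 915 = -915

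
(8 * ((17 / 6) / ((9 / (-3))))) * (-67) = 4556 / 9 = 506.22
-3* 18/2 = -27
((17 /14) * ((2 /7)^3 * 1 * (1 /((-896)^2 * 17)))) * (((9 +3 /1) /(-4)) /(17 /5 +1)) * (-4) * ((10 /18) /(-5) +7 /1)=155 /3975595008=0.00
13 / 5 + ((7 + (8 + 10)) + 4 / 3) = 434 / 15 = 28.93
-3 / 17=-0.18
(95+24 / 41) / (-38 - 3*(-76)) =3919 / 7790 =0.50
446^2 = 198916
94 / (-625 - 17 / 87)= -4089 / 27196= -0.15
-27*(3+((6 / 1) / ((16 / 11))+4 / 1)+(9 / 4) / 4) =-5049 / 16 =-315.56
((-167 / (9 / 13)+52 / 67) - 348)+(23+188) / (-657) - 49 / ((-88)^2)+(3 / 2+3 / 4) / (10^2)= -1672460974037 / 2840692800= -588.75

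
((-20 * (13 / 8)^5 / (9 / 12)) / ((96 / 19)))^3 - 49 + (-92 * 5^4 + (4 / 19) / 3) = -271420.86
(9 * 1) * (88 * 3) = 2376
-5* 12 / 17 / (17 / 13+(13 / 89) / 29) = -335530 / 124797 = -2.69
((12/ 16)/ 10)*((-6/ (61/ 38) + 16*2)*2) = 1293/ 305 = 4.24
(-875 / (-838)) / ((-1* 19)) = -875 / 15922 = -0.05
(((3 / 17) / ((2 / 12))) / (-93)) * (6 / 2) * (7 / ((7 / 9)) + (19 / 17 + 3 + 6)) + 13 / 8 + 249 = 17915995 / 71672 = 249.97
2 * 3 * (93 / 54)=31 / 3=10.33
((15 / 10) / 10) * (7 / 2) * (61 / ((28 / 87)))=15921 / 160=99.51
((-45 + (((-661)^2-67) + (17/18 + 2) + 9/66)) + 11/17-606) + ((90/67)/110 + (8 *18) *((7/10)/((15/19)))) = 1230037638562/2819025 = 436334.42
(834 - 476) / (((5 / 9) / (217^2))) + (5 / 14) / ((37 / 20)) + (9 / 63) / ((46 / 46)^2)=39295676757 / 1295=30344151.94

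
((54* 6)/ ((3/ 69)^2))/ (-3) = -57132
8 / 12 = 2 / 3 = 0.67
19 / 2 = 9.50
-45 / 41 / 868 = -45 / 35588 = -0.00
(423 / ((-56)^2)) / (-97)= -423 / 304192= -0.00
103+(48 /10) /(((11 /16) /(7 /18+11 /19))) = 344089 /3135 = 109.76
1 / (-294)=-1 / 294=-0.00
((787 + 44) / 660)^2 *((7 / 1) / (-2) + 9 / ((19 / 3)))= -6061591 / 1839200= -3.30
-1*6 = -6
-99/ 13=-7.62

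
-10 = -10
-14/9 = -1.56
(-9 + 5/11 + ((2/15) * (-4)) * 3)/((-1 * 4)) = 2.54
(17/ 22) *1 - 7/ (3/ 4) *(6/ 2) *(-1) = 633/ 22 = 28.77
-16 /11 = -1.45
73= 73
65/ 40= 1.62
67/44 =1.52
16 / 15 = 1.07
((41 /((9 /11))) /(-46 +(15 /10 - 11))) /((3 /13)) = -11726 /2997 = -3.91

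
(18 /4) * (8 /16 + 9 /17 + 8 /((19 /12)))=35361 /1292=27.37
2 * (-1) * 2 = -4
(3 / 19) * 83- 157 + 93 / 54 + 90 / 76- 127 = -45826 / 171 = -267.99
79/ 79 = 1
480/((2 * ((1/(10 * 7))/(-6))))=-100800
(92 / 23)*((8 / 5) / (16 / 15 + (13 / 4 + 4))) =384 / 499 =0.77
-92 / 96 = -23 / 24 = -0.96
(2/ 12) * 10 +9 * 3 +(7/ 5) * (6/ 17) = 7436/ 255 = 29.16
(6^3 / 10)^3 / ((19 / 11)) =13856832 / 2375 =5834.46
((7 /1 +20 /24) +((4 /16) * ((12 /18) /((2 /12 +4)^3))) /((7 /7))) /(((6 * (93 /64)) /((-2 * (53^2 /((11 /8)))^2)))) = -98105569589248 /13078125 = -7501501.14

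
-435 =-435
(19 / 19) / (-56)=-1 / 56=-0.02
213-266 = -53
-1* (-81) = 81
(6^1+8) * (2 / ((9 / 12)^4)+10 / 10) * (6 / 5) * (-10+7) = -16604 / 45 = -368.98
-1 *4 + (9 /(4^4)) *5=-979 /256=-3.82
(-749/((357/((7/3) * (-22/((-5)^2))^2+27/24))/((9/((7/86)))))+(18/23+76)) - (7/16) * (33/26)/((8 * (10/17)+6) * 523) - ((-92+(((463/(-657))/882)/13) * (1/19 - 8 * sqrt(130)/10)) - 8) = -225334104963639297293/447645044148120000 - 926 * sqrt(130)/18832905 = -503.38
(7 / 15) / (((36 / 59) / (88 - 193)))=-2891 / 36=-80.31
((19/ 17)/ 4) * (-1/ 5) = -19/ 340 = -0.06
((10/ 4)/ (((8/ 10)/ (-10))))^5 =-30517578125/ 1024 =-29802322.39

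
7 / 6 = 1.17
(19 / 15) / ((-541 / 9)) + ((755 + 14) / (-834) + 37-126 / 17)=1098582299 / 38351490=28.65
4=4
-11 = -11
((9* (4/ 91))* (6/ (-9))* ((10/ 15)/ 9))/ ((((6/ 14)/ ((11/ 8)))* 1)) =-0.06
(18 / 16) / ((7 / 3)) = 27 / 56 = 0.48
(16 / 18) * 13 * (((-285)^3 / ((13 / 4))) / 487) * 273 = -22470084000 / 487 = -46139802.87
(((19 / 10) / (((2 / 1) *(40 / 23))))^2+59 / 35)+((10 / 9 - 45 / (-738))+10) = 21748760927 / 1653120000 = 13.16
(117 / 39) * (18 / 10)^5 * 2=354294 / 3125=113.37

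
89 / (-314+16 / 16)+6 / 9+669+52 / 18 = 1893788 / 2817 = 672.27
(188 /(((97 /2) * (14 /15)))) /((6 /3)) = 1410 /679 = 2.08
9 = 9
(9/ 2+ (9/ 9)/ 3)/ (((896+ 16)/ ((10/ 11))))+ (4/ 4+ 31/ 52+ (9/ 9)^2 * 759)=297583609/ 391248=760.60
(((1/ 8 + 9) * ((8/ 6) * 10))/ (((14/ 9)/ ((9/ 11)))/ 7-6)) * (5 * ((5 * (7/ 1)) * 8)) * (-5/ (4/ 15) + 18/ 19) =2333417625/ 4408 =529359.72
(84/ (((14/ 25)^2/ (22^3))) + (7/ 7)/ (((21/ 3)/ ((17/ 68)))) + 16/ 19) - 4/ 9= 13656062075/ 4788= 2852143.29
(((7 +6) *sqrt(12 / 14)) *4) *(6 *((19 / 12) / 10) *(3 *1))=741 *sqrt(42) / 35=137.21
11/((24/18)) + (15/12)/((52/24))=8.83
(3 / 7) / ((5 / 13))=39 / 35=1.11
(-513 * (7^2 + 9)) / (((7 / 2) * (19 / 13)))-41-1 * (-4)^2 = -41115 / 7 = -5873.57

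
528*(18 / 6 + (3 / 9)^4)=42944 / 27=1590.52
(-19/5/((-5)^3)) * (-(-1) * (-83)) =-2.52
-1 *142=-142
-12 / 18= -2 / 3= -0.67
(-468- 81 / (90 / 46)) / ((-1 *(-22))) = -2547 / 110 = -23.15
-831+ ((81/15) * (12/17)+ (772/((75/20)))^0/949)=-66725054/80665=-827.19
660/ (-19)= -660/ 19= -34.74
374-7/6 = 2237/6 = 372.83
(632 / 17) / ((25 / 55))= 6952 / 85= 81.79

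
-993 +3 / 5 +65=-4637 / 5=-927.40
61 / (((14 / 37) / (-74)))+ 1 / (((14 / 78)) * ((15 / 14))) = -417363 / 35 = -11924.66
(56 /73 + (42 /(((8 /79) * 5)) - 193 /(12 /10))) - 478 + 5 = -2409509 /4380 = -550.12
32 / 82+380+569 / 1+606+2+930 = 101983 / 41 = 2487.39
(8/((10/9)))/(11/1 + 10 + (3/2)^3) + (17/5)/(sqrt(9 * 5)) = 96/325 + 17 * sqrt(5)/75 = 0.80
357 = 357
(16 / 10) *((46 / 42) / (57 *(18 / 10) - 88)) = 0.12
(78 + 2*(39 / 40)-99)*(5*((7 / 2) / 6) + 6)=-13589 / 80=-169.86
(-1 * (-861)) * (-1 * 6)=-5166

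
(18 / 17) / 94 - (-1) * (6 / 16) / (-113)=5739 / 722296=0.01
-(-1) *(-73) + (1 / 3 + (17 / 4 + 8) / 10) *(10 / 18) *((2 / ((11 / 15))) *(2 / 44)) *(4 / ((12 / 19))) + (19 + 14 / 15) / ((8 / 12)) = -503953 / 11880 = -42.42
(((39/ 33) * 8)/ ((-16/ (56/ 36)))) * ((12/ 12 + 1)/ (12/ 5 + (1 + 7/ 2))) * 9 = -1820/ 759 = -2.40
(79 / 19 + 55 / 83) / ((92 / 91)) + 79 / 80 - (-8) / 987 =16507148803 / 2863958160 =5.76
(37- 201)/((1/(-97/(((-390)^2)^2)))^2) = -0.00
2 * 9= 18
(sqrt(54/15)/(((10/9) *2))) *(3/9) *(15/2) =27 *sqrt(10)/40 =2.13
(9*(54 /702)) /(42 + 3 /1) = 1 /65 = 0.02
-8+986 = 978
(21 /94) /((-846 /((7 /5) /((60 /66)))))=-539 /1325400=-0.00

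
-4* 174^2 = -121104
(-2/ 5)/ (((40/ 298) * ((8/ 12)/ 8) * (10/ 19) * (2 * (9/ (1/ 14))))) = -2831/ 10500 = -0.27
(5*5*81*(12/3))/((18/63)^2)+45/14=1389195/14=99228.21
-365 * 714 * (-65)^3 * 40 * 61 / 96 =3638142746875 / 2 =1819071373437.50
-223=-223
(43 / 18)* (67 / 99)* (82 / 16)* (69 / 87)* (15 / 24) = 13583915 / 3307392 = 4.11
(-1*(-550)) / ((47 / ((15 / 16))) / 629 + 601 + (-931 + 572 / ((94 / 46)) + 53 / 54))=-4390105500 / 391309433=-11.22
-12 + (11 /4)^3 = 563 /64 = 8.80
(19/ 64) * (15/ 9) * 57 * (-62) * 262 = -458131.56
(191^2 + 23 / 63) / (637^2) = 2298326 / 25563447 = 0.09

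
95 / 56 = 1.70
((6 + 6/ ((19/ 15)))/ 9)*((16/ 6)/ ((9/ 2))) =1088/ 1539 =0.71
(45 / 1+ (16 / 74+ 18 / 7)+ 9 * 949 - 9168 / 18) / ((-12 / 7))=-1569434 / 333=-4713.02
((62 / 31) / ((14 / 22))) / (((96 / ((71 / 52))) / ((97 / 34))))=75757 / 594048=0.13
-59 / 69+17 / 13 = 406 / 897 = 0.45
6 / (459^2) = 2 / 70227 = 0.00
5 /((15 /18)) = 6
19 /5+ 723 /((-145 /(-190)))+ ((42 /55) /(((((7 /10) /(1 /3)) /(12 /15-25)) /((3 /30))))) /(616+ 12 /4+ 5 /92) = 39275014869 /41290925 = 951.18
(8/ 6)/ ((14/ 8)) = 16/ 21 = 0.76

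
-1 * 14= -14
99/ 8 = 12.38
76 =76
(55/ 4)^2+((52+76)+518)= 13361/ 16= 835.06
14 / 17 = 0.82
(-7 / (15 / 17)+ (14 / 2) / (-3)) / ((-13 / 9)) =462 / 65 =7.11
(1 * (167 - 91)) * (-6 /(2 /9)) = -2052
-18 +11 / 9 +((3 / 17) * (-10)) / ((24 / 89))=-23.32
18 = 18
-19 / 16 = -1.19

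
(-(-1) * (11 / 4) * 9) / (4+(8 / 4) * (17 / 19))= 171 / 40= 4.28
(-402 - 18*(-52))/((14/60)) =16020/7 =2288.57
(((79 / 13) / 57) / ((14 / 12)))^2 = 24964 / 2989441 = 0.01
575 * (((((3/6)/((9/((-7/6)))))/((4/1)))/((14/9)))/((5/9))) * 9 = -3105/32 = -97.03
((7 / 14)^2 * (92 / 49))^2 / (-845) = -0.00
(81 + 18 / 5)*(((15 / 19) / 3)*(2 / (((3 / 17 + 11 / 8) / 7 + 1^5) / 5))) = 4026960 / 22097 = 182.24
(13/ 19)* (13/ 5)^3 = 28561/ 2375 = 12.03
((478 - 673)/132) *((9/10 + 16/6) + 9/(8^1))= -7319/1056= -6.93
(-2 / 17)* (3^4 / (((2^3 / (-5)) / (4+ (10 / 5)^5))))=3645 / 17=214.41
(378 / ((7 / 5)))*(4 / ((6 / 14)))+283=2803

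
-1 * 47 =-47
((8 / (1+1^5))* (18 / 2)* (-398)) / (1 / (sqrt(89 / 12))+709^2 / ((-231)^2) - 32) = 81594988974576* sqrt(267) / 129168388515197+81986074103839752 / 129168388515197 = 645.04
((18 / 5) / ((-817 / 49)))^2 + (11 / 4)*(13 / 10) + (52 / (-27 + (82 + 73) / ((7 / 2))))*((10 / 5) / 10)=68219481107 / 16153233800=4.22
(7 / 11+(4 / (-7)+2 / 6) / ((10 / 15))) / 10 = 43 / 1540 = 0.03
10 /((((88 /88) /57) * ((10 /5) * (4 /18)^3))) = 207765 /8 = 25970.62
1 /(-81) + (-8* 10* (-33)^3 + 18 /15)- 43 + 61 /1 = 1164366571 /405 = 2874979.19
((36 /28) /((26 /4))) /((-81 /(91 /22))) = -1 /99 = -0.01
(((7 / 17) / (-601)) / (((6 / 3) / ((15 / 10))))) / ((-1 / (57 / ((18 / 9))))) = 0.01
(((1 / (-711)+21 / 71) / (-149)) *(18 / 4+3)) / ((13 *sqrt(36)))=-18575 / 97781697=-0.00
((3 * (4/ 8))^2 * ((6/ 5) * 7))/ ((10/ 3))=5.67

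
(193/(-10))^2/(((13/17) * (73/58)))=18363757/47450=387.01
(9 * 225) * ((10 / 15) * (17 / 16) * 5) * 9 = 516375 / 8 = 64546.88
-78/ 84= -0.93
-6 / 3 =-2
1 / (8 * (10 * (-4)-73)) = -0.00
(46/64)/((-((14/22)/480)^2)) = -20037600/49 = -408930.61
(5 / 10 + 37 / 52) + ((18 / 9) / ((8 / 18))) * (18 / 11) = 4905 / 572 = 8.58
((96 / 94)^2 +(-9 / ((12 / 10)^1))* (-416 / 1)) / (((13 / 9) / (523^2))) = 16972325650224 / 28717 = 591020150.09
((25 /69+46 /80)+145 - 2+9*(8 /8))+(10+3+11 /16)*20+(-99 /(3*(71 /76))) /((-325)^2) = 1766336908459 /4139655000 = 426.69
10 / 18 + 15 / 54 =5 / 6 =0.83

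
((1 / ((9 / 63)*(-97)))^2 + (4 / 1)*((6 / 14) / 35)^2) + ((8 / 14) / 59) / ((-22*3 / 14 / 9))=-4648615799 / 366539121025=-0.01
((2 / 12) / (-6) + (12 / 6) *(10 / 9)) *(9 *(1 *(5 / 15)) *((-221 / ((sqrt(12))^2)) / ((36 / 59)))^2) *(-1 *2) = -13431226159 / 1119744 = -11994.91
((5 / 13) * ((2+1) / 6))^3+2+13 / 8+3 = 58283 / 8788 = 6.63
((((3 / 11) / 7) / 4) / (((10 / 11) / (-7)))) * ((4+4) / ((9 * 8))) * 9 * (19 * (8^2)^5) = -7650410496 / 5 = -1530082099.20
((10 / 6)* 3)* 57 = 285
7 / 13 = 0.54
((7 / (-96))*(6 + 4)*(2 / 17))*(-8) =35 / 51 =0.69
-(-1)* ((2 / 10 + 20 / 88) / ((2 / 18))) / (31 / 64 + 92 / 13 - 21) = -58656 / 204985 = -0.29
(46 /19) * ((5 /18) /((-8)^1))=-115 /1368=-0.08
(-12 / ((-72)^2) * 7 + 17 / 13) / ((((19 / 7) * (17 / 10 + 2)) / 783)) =7361795 / 73112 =100.69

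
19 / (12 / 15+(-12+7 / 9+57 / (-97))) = -82935 / 48058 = -1.73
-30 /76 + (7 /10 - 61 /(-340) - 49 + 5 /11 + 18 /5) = -3159383 /71060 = -44.46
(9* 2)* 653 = 11754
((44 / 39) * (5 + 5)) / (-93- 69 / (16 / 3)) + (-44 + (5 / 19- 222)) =-66779581 / 251199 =-265.84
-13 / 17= -0.76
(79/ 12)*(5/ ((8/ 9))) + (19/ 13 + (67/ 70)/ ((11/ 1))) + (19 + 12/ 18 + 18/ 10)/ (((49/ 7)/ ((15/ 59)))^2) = 3074954403/ 79645280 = 38.61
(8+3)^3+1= 1332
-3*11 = -33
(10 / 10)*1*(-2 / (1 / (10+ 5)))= -30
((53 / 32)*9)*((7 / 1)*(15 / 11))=50085 / 352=142.29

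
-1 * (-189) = 189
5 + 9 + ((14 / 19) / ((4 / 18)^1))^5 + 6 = 1041958523 / 2476099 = 420.81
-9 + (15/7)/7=-426/49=-8.69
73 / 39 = 1.87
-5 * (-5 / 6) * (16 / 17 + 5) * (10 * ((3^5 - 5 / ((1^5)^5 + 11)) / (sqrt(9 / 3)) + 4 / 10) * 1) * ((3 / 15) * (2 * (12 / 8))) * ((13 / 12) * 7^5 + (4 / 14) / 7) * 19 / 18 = 400945875.42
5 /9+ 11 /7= 134 /63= 2.13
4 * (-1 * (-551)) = 2204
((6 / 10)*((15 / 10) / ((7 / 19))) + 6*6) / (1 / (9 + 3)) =16146 / 35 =461.31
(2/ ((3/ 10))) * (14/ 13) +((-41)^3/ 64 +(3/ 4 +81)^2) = 14010925/ 2496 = 5613.35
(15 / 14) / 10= 3 / 28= 0.11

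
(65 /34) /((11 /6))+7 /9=3064 /1683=1.82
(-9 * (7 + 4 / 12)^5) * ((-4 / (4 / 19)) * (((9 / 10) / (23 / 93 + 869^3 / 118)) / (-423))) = -9425992928 / 6793585850835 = -0.00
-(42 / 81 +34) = -932 / 27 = -34.52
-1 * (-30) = 30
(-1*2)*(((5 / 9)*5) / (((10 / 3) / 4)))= -20 / 3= -6.67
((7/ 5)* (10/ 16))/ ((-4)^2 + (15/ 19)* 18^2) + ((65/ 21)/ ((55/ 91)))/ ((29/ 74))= 516775153/ 39535584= 13.07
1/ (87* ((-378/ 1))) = -1/ 32886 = -0.00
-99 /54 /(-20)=11 /120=0.09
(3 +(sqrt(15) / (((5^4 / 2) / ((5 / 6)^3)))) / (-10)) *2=6 - sqrt(15) / 2700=6.00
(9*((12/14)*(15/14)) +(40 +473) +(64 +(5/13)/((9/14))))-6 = 3324358/5733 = 579.86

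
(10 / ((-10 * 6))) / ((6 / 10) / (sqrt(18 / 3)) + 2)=-50 / 591 + 5 * sqrt(6) / 1182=-0.07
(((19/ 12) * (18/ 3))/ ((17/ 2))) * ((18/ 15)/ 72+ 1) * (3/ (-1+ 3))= 1159/ 680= 1.70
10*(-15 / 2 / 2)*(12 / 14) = -225 / 7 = -32.14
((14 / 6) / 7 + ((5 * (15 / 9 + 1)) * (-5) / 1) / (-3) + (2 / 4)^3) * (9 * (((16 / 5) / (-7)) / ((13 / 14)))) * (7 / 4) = -11431 / 65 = -175.86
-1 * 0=0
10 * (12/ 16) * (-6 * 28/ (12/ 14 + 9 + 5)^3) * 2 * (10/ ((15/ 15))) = -540225/ 70304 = -7.68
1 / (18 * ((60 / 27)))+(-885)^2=31329001 / 40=783225.02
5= 5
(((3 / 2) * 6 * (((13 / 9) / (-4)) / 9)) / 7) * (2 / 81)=-0.00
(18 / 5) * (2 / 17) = 0.42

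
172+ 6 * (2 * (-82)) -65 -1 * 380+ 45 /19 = -1254.63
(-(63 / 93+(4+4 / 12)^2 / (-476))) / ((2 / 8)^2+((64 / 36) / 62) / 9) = -3050100 / 314041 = -9.71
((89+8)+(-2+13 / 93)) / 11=8848 / 1023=8.65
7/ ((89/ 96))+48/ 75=18224/ 2225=8.19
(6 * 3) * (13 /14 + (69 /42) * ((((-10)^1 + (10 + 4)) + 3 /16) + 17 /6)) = 25125 /112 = 224.33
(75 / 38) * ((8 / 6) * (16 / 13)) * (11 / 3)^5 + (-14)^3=-597.40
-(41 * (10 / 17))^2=-168100 / 289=-581.66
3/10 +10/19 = 157/190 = 0.83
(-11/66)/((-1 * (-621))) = -1/3726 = -0.00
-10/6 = -5/3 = -1.67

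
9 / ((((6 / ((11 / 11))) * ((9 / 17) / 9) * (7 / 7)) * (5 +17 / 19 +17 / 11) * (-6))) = -3553 / 6220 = -0.57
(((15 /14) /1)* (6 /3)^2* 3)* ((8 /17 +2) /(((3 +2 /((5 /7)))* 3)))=900 /493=1.83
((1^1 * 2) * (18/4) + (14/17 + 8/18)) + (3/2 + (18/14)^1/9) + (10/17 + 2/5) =12.90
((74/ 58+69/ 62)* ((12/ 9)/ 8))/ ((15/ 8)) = 1718/ 8091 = 0.21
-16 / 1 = -16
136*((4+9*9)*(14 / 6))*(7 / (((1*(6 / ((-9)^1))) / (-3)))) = 849660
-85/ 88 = -0.97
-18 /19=-0.95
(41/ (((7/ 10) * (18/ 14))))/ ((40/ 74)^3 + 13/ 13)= 20767730/ 527877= 39.34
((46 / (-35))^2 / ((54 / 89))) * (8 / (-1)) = -753296 / 33075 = -22.78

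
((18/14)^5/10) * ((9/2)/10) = 531441/3361400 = 0.16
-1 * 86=-86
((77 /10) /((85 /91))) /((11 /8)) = 2548 /425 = 6.00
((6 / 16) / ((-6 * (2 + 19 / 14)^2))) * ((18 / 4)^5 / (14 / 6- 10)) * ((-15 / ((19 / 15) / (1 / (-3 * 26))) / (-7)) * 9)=-837019575 / 3212628224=-0.26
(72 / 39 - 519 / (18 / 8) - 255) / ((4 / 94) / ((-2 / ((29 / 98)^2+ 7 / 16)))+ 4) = -34068960688 / 280879443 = -121.29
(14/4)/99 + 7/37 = 1645/7326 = 0.22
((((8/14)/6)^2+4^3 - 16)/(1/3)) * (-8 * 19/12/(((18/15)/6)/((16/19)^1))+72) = 169376/63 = 2688.51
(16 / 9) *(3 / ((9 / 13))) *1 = 208 / 27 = 7.70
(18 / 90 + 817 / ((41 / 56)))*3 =3348.31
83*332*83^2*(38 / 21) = 7213664792 / 21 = 343507847.24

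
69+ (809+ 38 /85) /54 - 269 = -849197 /4590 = -185.01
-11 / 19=-0.58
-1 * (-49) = 49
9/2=4.50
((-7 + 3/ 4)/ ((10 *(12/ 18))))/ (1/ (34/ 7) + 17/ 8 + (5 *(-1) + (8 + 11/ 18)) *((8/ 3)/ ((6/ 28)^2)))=-61965/ 14015182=-0.00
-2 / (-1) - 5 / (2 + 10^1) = 19 / 12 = 1.58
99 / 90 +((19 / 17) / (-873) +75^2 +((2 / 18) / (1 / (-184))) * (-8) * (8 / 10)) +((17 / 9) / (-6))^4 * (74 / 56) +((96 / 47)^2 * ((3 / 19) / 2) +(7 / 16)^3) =6071655209227900921331 / 1054588465830187008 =5757.37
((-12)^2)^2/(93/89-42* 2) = -615168/2461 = -249.97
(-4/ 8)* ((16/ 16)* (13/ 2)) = -13/ 4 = -3.25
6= 6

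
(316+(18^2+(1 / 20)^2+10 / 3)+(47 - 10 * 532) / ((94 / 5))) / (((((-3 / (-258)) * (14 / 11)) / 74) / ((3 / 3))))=358160432641 / 197400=1814389.22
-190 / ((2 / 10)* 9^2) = -950 / 81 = -11.73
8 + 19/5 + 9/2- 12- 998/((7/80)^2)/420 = -3149353/10290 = -306.06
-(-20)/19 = 20/19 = 1.05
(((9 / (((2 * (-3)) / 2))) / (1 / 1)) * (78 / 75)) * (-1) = 78 / 25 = 3.12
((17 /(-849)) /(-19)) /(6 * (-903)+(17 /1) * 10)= -17 /84655488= -0.00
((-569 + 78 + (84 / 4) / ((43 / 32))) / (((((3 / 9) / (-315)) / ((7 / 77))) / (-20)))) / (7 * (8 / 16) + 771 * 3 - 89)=-5723480 / 15609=-366.68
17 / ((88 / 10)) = 1.93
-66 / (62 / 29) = -957 / 31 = -30.87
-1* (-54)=54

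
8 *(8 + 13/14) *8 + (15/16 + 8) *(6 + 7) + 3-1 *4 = 76901/112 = 686.62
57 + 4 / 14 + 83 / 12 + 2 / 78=23379 / 364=64.23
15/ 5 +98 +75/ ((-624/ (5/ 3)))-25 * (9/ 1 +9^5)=-921241901/ 624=-1476349.20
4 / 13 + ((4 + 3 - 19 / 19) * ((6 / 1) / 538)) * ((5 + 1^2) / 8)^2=9661 / 27976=0.35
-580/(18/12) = -386.67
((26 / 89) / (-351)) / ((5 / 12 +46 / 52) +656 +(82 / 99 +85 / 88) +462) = -2288 / 3081927333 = -0.00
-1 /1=-1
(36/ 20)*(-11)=-99/ 5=-19.80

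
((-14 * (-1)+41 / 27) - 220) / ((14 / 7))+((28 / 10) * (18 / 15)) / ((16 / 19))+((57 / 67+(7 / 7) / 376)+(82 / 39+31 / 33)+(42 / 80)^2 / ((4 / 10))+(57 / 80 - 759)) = -33146562206683 / 38906524800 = -851.95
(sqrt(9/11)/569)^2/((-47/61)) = -549/167384437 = -0.00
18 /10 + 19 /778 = 7097 /3890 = 1.82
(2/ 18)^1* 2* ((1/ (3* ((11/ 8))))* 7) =112/ 297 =0.38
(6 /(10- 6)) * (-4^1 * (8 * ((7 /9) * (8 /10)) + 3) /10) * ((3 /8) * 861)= -309099 /200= -1545.50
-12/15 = -4/5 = -0.80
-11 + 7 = -4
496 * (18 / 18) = 496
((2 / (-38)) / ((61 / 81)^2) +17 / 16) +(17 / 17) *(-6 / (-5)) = 12271639 / 5655920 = 2.17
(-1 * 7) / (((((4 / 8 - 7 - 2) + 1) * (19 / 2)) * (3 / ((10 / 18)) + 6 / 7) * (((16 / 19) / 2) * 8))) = 49 / 10512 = 0.00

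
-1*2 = -2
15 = 15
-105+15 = -90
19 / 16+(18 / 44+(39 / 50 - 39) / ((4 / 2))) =-77059 / 4400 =-17.51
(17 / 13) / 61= 17 / 793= 0.02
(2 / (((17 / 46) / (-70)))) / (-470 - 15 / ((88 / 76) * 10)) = 283360 / 352529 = 0.80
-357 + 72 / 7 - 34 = -2665 / 7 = -380.71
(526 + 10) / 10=268 / 5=53.60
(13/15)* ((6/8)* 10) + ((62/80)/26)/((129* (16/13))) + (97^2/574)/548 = 42395716969/6492353280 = 6.53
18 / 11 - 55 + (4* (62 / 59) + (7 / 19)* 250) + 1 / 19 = 530204 / 12331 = 43.00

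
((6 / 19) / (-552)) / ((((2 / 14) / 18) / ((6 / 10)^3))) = -1701 / 109250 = -0.02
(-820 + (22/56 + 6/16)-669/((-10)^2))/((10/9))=-10406619/14000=-743.33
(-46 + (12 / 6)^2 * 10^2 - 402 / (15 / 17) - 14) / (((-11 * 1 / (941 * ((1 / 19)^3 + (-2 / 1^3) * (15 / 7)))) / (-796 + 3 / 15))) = 445306140928346 / 13203575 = 33726179.53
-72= -72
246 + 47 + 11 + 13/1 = 317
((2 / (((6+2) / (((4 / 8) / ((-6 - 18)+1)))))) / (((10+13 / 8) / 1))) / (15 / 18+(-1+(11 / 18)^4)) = 34992 / 2035615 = 0.02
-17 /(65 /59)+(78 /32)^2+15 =91697 /16640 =5.51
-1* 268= -268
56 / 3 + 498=1550 / 3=516.67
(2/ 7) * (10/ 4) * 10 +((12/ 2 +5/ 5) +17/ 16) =1703/ 112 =15.21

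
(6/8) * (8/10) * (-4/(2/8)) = -48/5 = -9.60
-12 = -12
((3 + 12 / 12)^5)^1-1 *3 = 1021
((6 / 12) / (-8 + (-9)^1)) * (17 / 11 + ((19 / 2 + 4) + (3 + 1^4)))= -419 / 748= -0.56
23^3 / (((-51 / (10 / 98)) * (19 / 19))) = -60835 / 2499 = -24.34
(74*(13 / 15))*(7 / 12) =3367 / 90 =37.41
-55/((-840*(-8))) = -11/1344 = -0.01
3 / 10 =0.30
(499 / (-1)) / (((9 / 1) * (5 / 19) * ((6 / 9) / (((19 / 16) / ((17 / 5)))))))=-180139 / 1632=-110.38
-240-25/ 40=-1925/ 8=-240.62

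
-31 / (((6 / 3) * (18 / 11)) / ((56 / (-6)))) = 2387 / 27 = 88.41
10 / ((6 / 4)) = 20 / 3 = 6.67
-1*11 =-11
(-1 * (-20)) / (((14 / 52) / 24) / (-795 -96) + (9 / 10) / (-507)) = -722779200 / 64607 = -11187.32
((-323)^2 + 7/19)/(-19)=-1982258/361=-5491.02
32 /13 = 2.46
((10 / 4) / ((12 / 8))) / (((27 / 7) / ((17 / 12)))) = 595 / 972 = 0.61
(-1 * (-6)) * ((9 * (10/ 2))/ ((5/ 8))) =432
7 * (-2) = -14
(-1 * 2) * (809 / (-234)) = 809 / 117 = 6.91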